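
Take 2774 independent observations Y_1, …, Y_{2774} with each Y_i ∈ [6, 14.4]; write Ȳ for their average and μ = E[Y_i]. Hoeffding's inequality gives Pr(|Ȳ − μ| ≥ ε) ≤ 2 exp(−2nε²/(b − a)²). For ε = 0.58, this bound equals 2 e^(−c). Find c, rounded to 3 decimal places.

26.450

c = 2nε²/(b − a)² = 2·2774·0.58² / 8.4² = 26.4505.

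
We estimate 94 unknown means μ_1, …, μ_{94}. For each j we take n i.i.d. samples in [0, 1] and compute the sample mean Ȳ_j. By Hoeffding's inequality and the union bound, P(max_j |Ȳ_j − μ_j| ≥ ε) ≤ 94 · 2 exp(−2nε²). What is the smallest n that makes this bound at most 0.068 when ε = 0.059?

Need 2·94·exp(−2nε²) ≤ 0.068, i.e. exp(−2nε²) ≤ 0.068/188.
So 2nε² ≥ ln(188/0.068) = 7.924690.
Hence n ≥ 7.924690/(2·0.059²) = 1138.278.
The smallest integer n is 1139.

1139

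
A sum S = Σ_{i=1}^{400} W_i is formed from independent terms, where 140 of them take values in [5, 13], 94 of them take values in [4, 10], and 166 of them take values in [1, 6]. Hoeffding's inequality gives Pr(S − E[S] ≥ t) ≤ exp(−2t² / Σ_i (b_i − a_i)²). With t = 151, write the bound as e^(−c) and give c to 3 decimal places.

2.765

Σ(b_i − a_i)² = 140·8² + 94·6² + 166·5² = 16494.
c = 2t² / 16494 = 2·151² / 16494 = 2.7648.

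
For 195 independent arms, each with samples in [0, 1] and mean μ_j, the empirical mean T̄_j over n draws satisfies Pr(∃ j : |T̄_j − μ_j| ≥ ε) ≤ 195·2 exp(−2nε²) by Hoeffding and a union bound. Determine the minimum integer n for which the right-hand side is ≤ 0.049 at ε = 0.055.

1485

Need 2·195·exp(−2nε²) ≤ 0.049, i.e. exp(−2nε²) ≤ 0.049/390.
So 2nε² ≥ ln(390/0.049) = 8.982082.
Hence n ≥ 8.982082/(2·0.055²) = 1484.642.
The smallest integer n is 1485.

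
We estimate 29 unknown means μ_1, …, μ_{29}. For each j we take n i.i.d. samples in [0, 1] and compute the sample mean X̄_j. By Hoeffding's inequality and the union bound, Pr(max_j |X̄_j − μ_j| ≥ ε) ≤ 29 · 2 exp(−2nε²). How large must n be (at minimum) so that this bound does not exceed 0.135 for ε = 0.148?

Need 2·29·exp(−2nε²) ≤ 0.135, i.e. exp(−2nε²) ≤ 0.135/58.
So 2nε² ≥ ln(58/0.135) = 6.062924.
Hence n ≥ 6.062924/(2·0.148²) = 138.398.
The smallest integer n is 139.

139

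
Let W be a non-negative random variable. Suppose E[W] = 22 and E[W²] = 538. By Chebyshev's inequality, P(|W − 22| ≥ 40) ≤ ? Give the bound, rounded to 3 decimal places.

Var(W) = E[W²] − (E[W])² = 538 − 484 = 54.
Chebyshev's inequality: P(|W − μ| ≥ t) ≤ Var(W)/t² = 54/1600 = 0.0338.

0.034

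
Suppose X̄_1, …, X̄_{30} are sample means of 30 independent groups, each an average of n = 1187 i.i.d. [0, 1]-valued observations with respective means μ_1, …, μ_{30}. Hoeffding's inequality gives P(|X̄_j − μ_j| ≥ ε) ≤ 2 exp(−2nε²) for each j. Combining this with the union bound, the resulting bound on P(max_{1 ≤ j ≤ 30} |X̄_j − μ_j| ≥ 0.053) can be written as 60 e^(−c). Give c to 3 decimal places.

6.669

Union bound over the 30 events: P(max_{1 ≤ j ≤ 30} |X̄_j − μ_j| ≥ 0.053) ≤ 30·2·exp(−2nε²) = 60 exp(−2·1187·0.053²).
So c = 2·1187·0.053² = 6.6686.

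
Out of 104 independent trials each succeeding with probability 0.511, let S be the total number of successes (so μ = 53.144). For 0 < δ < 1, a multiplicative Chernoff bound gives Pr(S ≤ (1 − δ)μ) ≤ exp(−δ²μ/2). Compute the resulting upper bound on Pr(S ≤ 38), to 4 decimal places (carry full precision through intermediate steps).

0.1156

Write 38 = (1 − δ)μ, so δ = 1 − 38/53.144 = 0.2849616…
Then the exponent is δ²μ/2 = (μ − 38)²/(2μ) = 2.157729.
Bound = exp(−2.157729) = 0.11559.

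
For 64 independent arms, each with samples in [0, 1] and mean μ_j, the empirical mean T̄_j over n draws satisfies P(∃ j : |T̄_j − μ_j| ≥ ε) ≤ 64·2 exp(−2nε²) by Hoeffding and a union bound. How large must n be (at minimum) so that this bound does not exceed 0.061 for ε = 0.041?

Need 2·64·exp(−2nε²) ≤ 0.061, i.e. exp(−2nε²) ≤ 0.061/128.
So 2nε² ≥ ln(128/0.061) = 7.648912.
Hence n ≥ 7.648912/(2·0.041²) = 2275.108.
The smallest integer n is 2276.

2276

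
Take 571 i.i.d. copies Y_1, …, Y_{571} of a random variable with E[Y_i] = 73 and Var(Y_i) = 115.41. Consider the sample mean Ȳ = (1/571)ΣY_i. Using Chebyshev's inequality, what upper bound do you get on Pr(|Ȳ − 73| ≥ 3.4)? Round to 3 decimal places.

Var(Ȳ) = Var(Y_i)/n = 115.41/571 = 0.20212.
Chebyshev: Pr(|Ȳ − 73| ≥ 3.4) ≤ Var(Ȳ)/(3.4)² = 115.41/(571·3.4²) = 0.0175.

0.017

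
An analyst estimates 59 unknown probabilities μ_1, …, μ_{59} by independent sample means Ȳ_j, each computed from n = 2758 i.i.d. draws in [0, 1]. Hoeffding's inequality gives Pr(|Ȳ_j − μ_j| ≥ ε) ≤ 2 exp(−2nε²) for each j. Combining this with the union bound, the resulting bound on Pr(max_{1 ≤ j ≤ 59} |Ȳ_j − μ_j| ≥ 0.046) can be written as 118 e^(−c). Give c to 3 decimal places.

Union bound over the 59 events: Pr(max_{1 ≤ j ≤ 59} |Ȳ_j − μ_j| ≥ 0.046) ≤ 59·2·exp(−2nε²) = 118 exp(−2·2758·0.046²).
So c = 2·2758·0.046² = 11.6719.

11.672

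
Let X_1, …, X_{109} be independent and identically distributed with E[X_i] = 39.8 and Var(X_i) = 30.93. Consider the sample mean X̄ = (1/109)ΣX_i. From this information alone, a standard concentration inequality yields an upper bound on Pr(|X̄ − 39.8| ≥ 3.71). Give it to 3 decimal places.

0.021

With mean and variance of each term known, Chebyshev's inequality bounds the deviation of the sum (or sample mean).
Var(X̄) = Var(X_i)/n = 30.93/109 = 0.28376.
Chebyshev: Pr(|X̄ − 39.8| ≥ 3.71) ≤ Var(X̄)/(3.71)² = 30.93/(109·3.71²) = 0.0206.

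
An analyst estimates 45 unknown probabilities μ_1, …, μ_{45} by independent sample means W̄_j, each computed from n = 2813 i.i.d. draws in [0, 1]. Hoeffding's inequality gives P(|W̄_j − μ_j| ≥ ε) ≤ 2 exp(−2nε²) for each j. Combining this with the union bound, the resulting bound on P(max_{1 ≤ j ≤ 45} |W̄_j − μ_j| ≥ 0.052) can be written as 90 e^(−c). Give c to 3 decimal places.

15.213

Union bound over the 45 events: P(max_{1 ≤ j ≤ 45} |W̄_j − μ_j| ≥ 0.052) ≤ 45·2·exp(−2nε²) = 90 exp(−2·2813·0.052²).
So c = 2·2813·0.052² = 15.2127.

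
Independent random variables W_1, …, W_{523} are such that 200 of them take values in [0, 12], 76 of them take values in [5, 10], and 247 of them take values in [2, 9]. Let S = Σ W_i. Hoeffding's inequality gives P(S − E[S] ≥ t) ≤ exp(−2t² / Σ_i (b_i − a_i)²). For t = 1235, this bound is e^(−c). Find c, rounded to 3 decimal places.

71.267

Σ(b_i − a_i)² = 200·12² + 76·5² + 247·7² = 42803.
c = 2t² / 42803 = 2·1235² / 42803 = 71.2672.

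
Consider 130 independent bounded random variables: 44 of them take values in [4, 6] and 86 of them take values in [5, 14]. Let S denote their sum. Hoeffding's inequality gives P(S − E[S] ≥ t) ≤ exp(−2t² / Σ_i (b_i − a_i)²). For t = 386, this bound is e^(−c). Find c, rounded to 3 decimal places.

Σ(b_i − a_i)² = 44·2² + 86·9² = 7142.
c = 2t² / 7142 = 2·386² / 7142 = 41.7239.

41.724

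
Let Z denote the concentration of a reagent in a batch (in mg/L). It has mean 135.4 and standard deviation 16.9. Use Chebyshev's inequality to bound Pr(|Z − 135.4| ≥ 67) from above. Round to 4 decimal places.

0.0636

Chebyshev: Pr(|Z − μ| ≥ t) ≤ Var(Z)/t².
Var(Z) = σ² = 16.9² = 285.61.
Bound = 285.61 / 4489 = 0.0636.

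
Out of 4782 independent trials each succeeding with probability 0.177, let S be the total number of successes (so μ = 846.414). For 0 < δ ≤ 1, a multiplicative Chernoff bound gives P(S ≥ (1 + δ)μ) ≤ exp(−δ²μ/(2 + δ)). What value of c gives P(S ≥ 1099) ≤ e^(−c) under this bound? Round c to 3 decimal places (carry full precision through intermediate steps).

32.795

Write 1099 = (1 + δ)μ, so δ = 1099/846.414 − 1 = 0.298419…
Then the exponent is δ²μ/(2 + δ) = (1099 − μ)² / (μ·(2 + δ)) = 32.794915.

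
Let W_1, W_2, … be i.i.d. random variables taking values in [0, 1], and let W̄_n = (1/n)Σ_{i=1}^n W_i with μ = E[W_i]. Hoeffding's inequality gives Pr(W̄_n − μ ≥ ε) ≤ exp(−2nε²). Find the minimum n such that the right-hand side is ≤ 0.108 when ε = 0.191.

31

Require exp(−2nε²) ≤ 0.108, i.e. 2nε² ≥ ln(1/0.108) = 2.225624.
So n ≥ 2.225624 / (2·0.191²) = 30.504.
The smallest integer n is 31.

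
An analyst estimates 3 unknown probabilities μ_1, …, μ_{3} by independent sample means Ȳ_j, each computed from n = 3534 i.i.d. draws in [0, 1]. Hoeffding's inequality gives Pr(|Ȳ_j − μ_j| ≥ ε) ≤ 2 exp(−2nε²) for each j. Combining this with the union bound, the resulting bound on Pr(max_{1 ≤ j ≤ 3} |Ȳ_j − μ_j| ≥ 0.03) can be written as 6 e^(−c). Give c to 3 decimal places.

Union bound over the 3 events: Pr(max_{1 ≤ j ≤ 3} |Ȳ_j − μ_j| ≥ 0.03) ≤ 3·2·exp(−2nε²) = 6 exp(−2·3534·0.03²).
So c = 2·3534·0.03² = 6.3612.

6.361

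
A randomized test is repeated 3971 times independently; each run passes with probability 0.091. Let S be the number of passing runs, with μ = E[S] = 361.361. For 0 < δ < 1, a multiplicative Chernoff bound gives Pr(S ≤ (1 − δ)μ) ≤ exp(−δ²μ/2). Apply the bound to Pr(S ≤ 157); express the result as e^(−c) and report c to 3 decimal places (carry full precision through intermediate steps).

Write 157 = (1 − δ)μ, so δ = 1 − 157/361.361 = 0.5655314…
Then the exponent is δ²μ/2 = (μ − 157)²/(2μ) = 57.786283.

57.786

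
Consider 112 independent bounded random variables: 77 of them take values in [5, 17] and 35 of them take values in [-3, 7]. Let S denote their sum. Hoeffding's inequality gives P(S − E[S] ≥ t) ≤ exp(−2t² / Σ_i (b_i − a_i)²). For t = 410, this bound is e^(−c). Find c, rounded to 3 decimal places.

Σ(b_i − a_i)² = 77·12² + 35·10² = 14588.
c = 2t² / 14588 = 2·410² / 14588 = 23.0463.

23.046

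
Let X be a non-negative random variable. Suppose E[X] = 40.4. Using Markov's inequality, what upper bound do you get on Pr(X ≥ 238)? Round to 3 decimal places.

Markov's inequality: for a non-negative random variable, Pr(X ≥ a) ≤ E[X]/a.
Here E[X] = 40.4 and a = 238, so the bound is 40.4/238 = 0.1697.

0.170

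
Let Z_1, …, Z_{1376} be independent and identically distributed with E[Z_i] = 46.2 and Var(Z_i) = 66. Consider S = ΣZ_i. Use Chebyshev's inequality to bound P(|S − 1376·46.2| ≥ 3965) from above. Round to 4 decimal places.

0.0058

Var(S) = n·Var(Z_i) = 1376·66 = 90816.
Chebyshev: P(|S − 1376·46.2| ≥ 3965) ≤ Var(S)/3965² = 90816/15721225 = 0.0058.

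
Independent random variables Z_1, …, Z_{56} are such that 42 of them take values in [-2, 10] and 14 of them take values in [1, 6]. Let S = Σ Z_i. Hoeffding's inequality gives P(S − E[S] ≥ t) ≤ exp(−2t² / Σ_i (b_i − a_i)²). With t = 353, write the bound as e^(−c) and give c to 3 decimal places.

38.952

Σ(b_i − a_i)² = 42·12² + 14·5² = 6398.
c = 2t² / 6398 = 2·353² / 6398 = 38.9525.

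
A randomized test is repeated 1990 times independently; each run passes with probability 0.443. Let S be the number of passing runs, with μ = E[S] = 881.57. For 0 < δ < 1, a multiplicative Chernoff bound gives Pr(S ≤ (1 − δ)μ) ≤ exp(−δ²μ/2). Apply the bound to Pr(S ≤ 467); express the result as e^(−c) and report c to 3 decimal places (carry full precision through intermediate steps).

Write 467 = (1 − δ)μ, so δ = 1 − 467/881.57 = 0.4702633…
Then the exponent is δ²μ/2 = (μ − 467)²/(2μ) = 97.478524.

97.479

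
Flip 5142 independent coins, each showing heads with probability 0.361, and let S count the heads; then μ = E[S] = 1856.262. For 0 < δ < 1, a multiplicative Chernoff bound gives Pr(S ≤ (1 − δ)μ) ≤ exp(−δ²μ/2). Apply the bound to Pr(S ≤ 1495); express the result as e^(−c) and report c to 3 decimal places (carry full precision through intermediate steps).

Write 1495 = (1 − δ)μ, so δ = 1 − 1495/1856.262 = 0.194618…
Then the exponent is δ²μ/2 = (μ − 1495)²/(2μ) = 35.154044.

35.154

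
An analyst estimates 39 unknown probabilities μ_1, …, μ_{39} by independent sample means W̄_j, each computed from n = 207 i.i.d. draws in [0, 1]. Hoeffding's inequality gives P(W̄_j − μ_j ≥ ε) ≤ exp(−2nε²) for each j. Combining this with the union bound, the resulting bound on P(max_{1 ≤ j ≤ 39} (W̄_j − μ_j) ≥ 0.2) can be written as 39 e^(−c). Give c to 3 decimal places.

16.560

Union bound over the 39 events: P(max_{1 ≤ j ≤ 39} (W̄_j − μ_j) ≥ 0.2) ≤ 39·exp(−2nε²) = 39 exp(−2·207·0.2²).
So c = 2·207·0.2² = 16.5600.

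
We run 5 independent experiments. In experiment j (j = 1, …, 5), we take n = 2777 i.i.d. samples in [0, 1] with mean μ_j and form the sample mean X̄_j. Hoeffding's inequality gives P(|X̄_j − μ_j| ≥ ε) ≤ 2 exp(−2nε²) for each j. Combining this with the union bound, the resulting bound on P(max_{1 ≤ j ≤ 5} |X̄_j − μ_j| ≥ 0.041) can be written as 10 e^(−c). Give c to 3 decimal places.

Union bound over the 5 events: P(max_{1 ≤ j ≤ 5} |X̄_j − μ_j| ≥ 0.041) ≤ 5·2·exp(−2nε²) = 10 exp(−2·2777·0.041²).
So c = 2·2777·0.041² = 9.3363.

9.336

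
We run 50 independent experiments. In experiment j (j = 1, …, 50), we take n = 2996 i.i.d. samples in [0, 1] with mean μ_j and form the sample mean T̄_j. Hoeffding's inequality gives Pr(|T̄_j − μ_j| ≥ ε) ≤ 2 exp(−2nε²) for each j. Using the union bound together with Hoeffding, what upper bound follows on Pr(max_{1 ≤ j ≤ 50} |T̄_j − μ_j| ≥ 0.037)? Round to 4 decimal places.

Per-experiment Hoeffding bound: 2·exp(−2·2996·0.037²) = 2·exp(−8.20305) = 0.00054764.
Union bound over 50 events: 50·0.00054764 = 0.02738.

0.0274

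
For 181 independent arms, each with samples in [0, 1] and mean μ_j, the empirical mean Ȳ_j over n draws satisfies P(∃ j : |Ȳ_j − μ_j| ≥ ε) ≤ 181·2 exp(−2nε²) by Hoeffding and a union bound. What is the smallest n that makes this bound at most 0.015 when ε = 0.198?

129

Need 2·181·exp(−2nε²) ≤ 0.015, i.e. exp(−2nε²) ≤ 0.015/362.
So 2nε² ≥ ln(362/0.015) = 10.091349.
Hence n ≥ 10.091349/(2·0.198²) = 128.703.
The smallest integer n is 129.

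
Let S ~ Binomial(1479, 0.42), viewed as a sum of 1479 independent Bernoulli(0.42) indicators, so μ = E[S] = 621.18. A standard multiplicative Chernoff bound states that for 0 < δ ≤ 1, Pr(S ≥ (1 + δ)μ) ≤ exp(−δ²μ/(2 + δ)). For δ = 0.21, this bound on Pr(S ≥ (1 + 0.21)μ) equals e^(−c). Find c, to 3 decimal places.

12.395

c = δ²μ/(2 + δ) = 0.21²·621.18/(2 + 0.21) = 12.3955.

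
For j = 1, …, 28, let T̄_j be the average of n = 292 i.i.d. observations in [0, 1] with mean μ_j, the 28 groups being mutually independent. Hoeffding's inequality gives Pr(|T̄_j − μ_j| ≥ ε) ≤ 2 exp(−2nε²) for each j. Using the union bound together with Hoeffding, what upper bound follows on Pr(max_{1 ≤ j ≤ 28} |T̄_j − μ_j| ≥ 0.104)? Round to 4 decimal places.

Per-experiment Hoeffding bound: 2·exp(−2·292·0.104²) = 2·exp(−6.31654) = 0.0036123.
Union bound over 28 events: 28·0.0036123 = 0.10115.

0.1011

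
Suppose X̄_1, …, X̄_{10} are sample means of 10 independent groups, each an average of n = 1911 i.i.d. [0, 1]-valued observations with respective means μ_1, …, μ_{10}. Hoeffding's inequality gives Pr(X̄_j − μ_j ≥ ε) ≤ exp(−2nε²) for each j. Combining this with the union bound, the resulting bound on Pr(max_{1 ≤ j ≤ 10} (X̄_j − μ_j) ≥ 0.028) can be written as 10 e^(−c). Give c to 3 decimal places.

Union bound over the 10 events: Pr(max_{1 ≤ j ≤ 10} (X̄_j − μ_j) ≥ 0.028) ≤ 10·exp(−2nε²) = 10 exp(−2·1911·0.028²).
So c = 2·1911·0.028² = 2.9964.

2.996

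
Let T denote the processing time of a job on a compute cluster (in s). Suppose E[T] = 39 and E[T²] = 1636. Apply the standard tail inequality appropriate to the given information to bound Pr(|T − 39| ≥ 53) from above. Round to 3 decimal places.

0.041

The first two moments determine the variance, so Chebyshev's inequality is the sharpest standard bound available.
Var(T) = E[T²] − (E[T])² = 1636 − 1521 = 115.
Chebyshev's inequality: Pr(|T − μ| ≥ t) ≤ Var(T)/t² = 115/2809 = 0.0409.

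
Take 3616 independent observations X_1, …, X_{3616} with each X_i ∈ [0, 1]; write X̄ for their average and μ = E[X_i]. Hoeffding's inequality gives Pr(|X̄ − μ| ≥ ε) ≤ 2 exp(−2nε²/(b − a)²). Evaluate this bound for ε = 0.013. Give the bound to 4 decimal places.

Exponent: 2nε²/(b − a)² = 2·3616·0.013² / 1² = 1.22221.
Bound = 2·exp(−1.22221) = 0.58916.

0.5892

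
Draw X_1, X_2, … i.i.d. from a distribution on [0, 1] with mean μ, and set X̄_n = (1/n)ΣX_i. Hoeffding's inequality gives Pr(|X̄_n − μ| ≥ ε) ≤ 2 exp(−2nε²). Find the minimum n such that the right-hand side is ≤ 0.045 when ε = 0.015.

8432

Require 2·exp(−2nε²) ≤ 0.045, i.e. 2nε² ≥ ln(2/0.045) = 3.794240.
So n ≥ 3.794240 / (2·0.015²) = 8431.644.
The smallest integer n is 8432.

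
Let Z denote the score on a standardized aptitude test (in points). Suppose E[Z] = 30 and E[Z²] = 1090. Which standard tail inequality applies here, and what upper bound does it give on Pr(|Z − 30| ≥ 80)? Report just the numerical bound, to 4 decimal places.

0.0297

The first two moments determine the variance, so Chebyshev's inequality is the sharpest standard bound available.
Var(Z) = E[Z²] − (E[Z])² = 1090 − 900 = 190.
Chebyshev's inequality: Pr(|Z − μ| ≥ t) ≤ Var(Z)/t² = 190/6400 = 0.0297.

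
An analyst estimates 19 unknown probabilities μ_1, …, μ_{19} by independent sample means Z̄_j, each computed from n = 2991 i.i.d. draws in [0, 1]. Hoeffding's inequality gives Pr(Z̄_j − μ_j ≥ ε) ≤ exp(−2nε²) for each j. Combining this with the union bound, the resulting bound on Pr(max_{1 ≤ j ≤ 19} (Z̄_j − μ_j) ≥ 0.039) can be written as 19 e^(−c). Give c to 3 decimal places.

Union bound over the 19 events: Pr(max_{1 ≤ j ≤ 19} (Z̄_j − μ_j) ≥ 0.039) ≤ 19·exp(−2nε²) = 19 exp(−2·2991·0.039²).
So c = 2·2991·0.039² = 9.0986.

9.099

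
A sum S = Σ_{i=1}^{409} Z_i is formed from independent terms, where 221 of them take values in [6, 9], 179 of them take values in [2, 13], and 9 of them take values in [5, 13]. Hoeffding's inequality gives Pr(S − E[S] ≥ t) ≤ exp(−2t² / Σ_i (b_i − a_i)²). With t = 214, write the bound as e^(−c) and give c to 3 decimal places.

Σ(b_i − a_i)² = 221·3² + 179·11² + 9·8² = 24224.
c = 2t² / 24224 = 2·214² / 24224 = 3.7810.

3.781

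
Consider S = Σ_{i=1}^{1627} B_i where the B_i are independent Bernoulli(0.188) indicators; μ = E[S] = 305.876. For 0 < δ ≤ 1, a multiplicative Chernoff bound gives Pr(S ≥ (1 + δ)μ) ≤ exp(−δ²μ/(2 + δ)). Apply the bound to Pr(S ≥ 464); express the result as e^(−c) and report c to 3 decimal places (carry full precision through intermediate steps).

Write 464 = (1 + δ)μ, so δ = 464/305.876 − 1 = 0.5169546…
Then the exponent is δ²μ/(2 + δ) = (464 − μ)² / (μ·(2 + δ)) = 32.476918.

32.477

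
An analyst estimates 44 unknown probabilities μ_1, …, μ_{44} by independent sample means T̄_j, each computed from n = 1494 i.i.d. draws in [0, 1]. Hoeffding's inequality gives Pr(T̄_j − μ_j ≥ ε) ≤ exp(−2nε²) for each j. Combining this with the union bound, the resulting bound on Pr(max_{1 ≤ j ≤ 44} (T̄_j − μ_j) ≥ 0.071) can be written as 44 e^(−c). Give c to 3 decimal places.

15.063

Union bound over the 44 events: Pr(max_{1 ≤ j ≤ 44} (T̄_j − μ_j) ≥ 0.071) ≤ 44·exp(−2nε²) = 44 exp(−2·1494·0.071²).
So c = 2·1494·0.071² = 15.0625.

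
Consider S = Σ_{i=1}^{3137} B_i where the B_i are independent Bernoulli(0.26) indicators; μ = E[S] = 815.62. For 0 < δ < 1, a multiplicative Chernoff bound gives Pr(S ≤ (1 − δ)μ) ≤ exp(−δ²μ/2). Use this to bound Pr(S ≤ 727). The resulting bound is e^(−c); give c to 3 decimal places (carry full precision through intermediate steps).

4.814

Write 727 = (1 − δ)μ, so δ = 1 − 727/815.62 = 0.1086535…
Then the exponent is δ²μ/2 = (μ − 727)²/(2μ) = 4.814438.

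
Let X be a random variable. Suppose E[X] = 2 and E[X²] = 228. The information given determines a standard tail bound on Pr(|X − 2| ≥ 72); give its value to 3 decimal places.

0.043

The first two moments determine the variance, so Chebyshev's inequality is the sharpest standard bound available.
Var(X) = E[X²] − (E[X])² = 228 − 4 = 224.
Chebyshev's inequality: Pr(|X − μ| ≥ t) ≤ Var(X)/t² = 224/5184 = 0.0432.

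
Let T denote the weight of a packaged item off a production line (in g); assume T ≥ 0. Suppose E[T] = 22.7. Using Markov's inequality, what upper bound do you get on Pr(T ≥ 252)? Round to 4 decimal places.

Markov's inequality: for a non-negative random variable, Pr(T ≥ a) ≤ E[T]/a.
Here E[T] = 22.7 and a = 252, so the bound is 22.7/252 = 0.0901.

0.0901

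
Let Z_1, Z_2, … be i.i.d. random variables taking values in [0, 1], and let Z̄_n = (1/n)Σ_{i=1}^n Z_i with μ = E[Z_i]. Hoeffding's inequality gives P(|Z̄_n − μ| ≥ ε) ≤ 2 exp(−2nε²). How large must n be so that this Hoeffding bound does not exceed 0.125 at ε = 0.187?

40

Require 2·exp(−2nε²) ≤ 0.125, i.e. 2nε² ≥ ln(2/0.125) = 2.772589.
So n ≥ 2.772589 / (2·0.187²) = 39.644.
The smallest integer n is 40.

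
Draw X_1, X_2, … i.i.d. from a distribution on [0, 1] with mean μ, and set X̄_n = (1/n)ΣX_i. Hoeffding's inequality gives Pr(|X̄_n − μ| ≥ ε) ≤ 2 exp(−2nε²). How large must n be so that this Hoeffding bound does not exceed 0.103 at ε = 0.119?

105

Require 2·exp(−2nε²) ≤ 0.103, i.e. 2nε² ≥ ln(2/0.103) = 2.966173.
So n ≥ 2.966173 / (2·0.119²) = 104.730.
The smallest integer n is 105.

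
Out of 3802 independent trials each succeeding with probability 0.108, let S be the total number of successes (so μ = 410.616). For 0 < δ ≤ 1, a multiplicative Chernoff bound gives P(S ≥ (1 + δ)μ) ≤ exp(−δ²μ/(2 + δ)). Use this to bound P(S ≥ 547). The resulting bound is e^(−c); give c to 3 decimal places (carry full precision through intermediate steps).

19.424

Write 547 = (1 + δ)μ, so δ = 547/410.616 − 1 = 0.3321449…
Then the exponent is δ²μ/(2 + δ) = (547 − μ)² / (μ·(2 + δ)) = 19.423856.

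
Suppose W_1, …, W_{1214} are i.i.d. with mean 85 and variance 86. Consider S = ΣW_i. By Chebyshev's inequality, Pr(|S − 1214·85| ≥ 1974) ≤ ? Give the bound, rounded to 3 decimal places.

0.027

Var(S) = n·Var(W_i) = 1214·86 = 104404.
Chebyshev: Pr(|S − 1214·85| ≥ 1974) ≤ Var(S)/1974² = 104404/3896676 = 0.0268.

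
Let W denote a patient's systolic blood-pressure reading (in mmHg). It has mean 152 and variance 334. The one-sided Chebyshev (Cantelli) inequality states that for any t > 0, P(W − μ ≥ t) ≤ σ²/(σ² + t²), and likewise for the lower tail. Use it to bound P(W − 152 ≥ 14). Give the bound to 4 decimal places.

0.6302

Here σ² = 334 and t = 14, so σ² + t² = 530.
Cantelli's bound: 334/530 = 0.6302.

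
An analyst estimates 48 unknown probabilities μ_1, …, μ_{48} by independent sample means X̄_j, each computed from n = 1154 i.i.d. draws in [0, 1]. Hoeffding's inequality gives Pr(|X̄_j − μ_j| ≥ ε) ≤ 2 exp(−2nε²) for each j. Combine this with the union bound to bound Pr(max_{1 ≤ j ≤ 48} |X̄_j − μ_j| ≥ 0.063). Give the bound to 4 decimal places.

Per-experiment Hoeffding bound: 2·exp(−2·1154·0.063²) = 2·exp(−9.16045) = 0.00021023.
Union bound over 48 events: 48·0.00021023 = 0.01009.

0.0101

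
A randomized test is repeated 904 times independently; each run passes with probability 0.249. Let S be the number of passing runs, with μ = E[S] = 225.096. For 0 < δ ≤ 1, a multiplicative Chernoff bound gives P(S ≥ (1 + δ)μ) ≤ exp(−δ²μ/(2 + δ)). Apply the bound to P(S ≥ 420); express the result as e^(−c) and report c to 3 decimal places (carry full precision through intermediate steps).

Write 420 = (1 + δ)μ, so δ = 420/225.096 − 1 = 0.8658706…
Then the exponent is δ²μ/(2 + δ) = (420 − μ)² / (μ·(2 + δ)) = 58.886692.

58.887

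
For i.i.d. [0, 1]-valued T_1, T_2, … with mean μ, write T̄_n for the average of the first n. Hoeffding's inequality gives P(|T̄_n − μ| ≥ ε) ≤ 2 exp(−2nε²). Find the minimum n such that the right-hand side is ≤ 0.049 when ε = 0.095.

206

Require 2·exp(−2nε²) ≤ 0.049, i.e. 2nε² ≥ ln(2/0.049) = 3.709082.
So n ≥ 3.709082 / (2·0.095²) = 205.489.
The smallest integer n is 206.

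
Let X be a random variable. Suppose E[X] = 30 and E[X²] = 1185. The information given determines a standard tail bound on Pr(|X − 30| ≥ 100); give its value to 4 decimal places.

0.0285

The first two moments determine the variance, so Chebyshev's inequality is the sharpest standard bound available.
Var(X) = E[X²] − (E[X])² = 1185 − 900 = 285.
Chebyshev's inequality: Pr(|X − μ| ≥ t) ≤ Var(X)/t² = 285/10000 = 0.0285.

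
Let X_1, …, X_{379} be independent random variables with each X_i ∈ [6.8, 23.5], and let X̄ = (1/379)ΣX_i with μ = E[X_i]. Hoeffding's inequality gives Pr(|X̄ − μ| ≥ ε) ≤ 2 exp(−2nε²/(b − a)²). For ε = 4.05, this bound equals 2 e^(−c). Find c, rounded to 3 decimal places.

44.581

c = 2nε²/(b − a)² = 2·379·4.05² / 16.7² = 44.5806.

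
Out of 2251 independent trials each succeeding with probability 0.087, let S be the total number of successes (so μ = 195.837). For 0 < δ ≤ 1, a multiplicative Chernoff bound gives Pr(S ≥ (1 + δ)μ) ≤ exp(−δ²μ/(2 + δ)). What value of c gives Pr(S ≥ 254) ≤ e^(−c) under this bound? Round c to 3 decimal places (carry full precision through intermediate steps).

7.520

Write 254 = (1 + δ)μ, so δ = 254/195.837 − 1 = 0.296997…
Then the exponent is δ²μ/(2 + δ) = (254 − μ)² / (μ·(2 + δ)) = 7.520356.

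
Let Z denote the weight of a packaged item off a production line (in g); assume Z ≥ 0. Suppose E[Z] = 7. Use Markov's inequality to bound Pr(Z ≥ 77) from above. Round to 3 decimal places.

Markov's inequality: for a non-negative random variable, Pr(Z ≥ a) ≤ E[Z]/a.
Here E[Z] = 7 and a = 77, so the bound is 7/77 = 0.0909.

0.091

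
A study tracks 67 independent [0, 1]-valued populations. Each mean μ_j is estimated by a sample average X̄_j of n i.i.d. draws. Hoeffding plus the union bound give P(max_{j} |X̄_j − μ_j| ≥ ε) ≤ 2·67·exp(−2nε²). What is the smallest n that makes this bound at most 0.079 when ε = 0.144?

Need 2·67·exp(−2nε²) ≤ 0.079, i.e. exp(−2nε²) ≤ 0.079/134.
So 2nε² ≥ ln(134/0.079) = 7.436147.
Hence n ≥ 7.436147/(2·0.144²) = 179.305.
The smallest integer n is 180.

180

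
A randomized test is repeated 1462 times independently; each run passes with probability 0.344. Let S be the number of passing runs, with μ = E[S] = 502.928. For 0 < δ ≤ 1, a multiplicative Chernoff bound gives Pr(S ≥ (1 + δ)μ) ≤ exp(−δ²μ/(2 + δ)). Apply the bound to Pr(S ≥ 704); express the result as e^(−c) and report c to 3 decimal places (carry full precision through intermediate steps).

33.498

Write 704 = (1 + δ)μ, so δ = 704/502.928 − 1 = 0.3998028…
Then the exponent is δ²μ/(2 + δ) = (704 − μ)² / (μ·(2 + δ)) = 33.498228.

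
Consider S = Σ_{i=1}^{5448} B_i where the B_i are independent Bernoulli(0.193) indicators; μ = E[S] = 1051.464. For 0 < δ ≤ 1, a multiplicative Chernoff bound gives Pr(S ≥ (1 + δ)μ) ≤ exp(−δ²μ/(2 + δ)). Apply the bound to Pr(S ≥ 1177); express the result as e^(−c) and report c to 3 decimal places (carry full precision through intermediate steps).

Write 1177 = (1 + δ)μ, so δ = 1177/1051.464 − 1 = 0.1193916…
Then the exponent is δ²μ/(2 + δ) = (1177 − μ)² / (μ·(2 + δ)) = 7.071816.

7.072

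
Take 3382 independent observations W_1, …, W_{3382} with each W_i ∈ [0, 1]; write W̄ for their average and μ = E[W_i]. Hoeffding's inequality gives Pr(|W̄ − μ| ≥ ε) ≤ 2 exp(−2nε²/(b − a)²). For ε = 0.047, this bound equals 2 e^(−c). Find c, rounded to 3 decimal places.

c = 2nε²/(b − a)² = 2·3382·0.047² / 1² = 14.9417.

14.942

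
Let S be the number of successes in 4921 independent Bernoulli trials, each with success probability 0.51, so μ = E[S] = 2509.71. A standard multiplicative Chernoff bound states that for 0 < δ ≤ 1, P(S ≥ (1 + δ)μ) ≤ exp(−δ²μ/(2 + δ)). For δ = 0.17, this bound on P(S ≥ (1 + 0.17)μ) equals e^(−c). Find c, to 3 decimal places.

c = δ²μ/(2 + δ) = 0.17²·2509.71/(2 + 0.17) = 33.4242.

33.424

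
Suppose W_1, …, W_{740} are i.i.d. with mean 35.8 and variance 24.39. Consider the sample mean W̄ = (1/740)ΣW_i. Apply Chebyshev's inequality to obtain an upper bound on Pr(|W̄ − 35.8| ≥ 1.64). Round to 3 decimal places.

Var(W̄) = Var(W_i)/n = 24.39/740 = 0.032959.
Chebyshev: Pr(|W̄ − 35.8| ≥ 1.64) ≤ Var(W̄)/(1.64)² = 24.39/(740·1.64²) = 0.0123.

0.012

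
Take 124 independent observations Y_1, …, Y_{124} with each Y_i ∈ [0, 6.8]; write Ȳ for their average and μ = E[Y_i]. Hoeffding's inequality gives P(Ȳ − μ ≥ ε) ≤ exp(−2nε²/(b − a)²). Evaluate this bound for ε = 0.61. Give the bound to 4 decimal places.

Exponent: 2nε²/(b − a)² = 2·124·0.61² / 6.8² = 1.99569.
Bound = exp(−1.99569) = 0.13592.

0.1359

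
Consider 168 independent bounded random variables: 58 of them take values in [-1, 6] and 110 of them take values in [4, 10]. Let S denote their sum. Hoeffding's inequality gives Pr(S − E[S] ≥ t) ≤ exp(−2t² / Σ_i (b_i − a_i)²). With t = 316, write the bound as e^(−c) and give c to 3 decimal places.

29.361

Σ(b_i − a_i)² = 58·7² + 110·6² = 6802.
c = 2t² / 6802 = 2·316² / 6802 = 29.3608.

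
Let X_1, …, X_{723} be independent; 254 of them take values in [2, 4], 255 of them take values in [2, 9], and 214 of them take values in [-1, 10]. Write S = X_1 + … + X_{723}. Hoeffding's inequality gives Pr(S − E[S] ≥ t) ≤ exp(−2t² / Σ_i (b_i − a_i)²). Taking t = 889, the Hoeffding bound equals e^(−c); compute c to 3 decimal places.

40.113

Σ(b_i − a_i)² = 254·2² + 255·7² + 214·11² = 39405.
c = 2t² / 39405 = 2·889² / 39405 = 40.1127.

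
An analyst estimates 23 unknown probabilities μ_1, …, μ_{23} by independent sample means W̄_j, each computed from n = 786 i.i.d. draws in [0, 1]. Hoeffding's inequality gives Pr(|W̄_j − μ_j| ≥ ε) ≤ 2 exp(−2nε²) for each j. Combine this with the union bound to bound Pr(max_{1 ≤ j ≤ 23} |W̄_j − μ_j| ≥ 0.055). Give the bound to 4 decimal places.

0.3959

Per-experiment Hoeffding bound: 2·exp(−2·786·0.055²) = 2·exp(−4.75530) = 0.017212.
Union bound over 23 events: 23·0.017212 = 0.39587.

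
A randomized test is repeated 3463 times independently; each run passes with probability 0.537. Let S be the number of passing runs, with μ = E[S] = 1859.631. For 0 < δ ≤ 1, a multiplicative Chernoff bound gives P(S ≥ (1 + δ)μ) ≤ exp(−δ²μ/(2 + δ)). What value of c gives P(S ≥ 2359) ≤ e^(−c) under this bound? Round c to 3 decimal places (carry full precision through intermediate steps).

59.111

Write 2359 = (1 + δ)μ, so δ = 2359/1859.631 − 1 = 0.2685312…
Then the exponent is δ²μ/(2 + δ) = (2359 − μ)² / (μ·(2 + δ)) = 59.111451.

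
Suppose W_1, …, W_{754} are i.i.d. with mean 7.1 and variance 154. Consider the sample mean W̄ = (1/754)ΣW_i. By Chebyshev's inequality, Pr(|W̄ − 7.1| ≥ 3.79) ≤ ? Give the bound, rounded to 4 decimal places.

Var(W̄) = Var(W_i)/n = 154/754 = 0.20424.
Chebyshev: Pr(|W̄ − 7.1| ≥ 3.79) ≤ Var(W̄)/(3.79)² = 154/(754·3.79²) = 0.0142.

0.0142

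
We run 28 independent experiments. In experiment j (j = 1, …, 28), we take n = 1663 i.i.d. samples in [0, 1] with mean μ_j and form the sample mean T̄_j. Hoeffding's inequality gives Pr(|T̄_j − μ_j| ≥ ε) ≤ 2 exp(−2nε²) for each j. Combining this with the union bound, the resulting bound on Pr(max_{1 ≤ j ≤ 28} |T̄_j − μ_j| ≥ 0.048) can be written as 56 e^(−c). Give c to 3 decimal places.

7.663

Union bound over the 28 events: Pr(max_{1 ≤ j ≤ 28} |T̄_j − μ_j| ≥ 0.048) ≤ 28·2·exp(−2nε²) = 56 exp(−2·1663·0.048²).
So c = 2·1663·0.048² = 7.6631.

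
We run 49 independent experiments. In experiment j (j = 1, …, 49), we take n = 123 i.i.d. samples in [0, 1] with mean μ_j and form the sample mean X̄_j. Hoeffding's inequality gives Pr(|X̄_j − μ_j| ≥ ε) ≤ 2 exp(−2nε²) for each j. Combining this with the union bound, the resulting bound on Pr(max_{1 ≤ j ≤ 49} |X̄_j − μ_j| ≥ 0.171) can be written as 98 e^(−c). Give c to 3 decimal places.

Union bound over the 49 events: Pr(max_{1 ≤ j ≤ 49} |X̄_j − μ_j| ≥ 0.171) ≤ 49·2·exp(−2nε²) = 98 exp(−2·123·0.171²).
So c = 2·123·0.171² = 7.1933.

7.193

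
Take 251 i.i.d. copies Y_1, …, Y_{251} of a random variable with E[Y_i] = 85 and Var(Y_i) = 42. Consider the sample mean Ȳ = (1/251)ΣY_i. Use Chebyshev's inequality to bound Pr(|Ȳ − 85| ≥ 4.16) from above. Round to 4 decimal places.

0.0097

Var(Ȳ) = Var(Y_i)/n = 42/251 = 0.16733.
Chebyshev: Pr(|Ȳ − 85| ≥ 4.16) ≤ Var(Ȳ)/(4.16)² = 42/(251·4.16²) = 0.0097.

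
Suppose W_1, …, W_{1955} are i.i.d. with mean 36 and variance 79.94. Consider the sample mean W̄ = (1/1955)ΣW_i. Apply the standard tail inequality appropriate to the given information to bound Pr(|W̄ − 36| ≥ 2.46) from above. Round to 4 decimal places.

0.0068

With mean and variance of each term known, Chebyshev's inequality bounds the deviation of the sum (or sample mean).
Var(W̄) = Var(W_i)/n = 79.94/1955 = 0.04089.
Chebyshev: Pr(|W̄ − 36| ≥ 2.46) ≤ Var(W̄)/(2.46)² = 79.94/(1955·2.46²) = 0.0068.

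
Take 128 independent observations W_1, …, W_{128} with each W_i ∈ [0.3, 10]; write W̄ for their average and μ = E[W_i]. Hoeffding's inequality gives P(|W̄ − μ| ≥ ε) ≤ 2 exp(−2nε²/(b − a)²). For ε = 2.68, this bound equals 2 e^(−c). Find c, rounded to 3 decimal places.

c = 2nε²/(b − a)² = 2·128·2.68² / 9.7² = 19.5419.

19.542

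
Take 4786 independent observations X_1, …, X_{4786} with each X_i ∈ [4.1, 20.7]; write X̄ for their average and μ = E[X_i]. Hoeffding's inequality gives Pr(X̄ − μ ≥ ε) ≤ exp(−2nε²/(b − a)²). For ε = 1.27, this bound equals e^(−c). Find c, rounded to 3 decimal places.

c = 2nε²/(b − a)² = 2·4786·1.27² / 16.6² = 56.0266.

56.027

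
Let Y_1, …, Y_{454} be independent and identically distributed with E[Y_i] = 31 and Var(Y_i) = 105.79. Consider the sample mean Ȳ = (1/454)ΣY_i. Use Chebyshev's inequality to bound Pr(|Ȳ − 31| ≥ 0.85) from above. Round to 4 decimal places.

0.3225

Var(Ȳ) = Var(Y_i)/n = 105.79/454 = 0.23302.
Chebyshev: Pr(|Ȳ − 31| ≥ 0.85) ≤ Var(Ȳ)/(0.85)² = 105.79/(454·0.85²) = 0.3225.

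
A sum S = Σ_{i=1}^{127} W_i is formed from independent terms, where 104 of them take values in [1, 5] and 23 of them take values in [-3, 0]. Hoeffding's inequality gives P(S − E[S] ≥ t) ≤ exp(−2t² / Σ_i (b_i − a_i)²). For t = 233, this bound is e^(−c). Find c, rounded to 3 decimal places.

Σ(b_i − a_i)² = 104·4² + 23·3² = 1871.
c = 2t² / 1871 = 2·233² / 1871 = 58.0321.

58.032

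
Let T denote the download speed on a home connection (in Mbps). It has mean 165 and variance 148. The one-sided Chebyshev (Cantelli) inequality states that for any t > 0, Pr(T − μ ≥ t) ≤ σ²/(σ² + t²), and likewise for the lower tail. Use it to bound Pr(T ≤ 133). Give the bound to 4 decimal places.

Here σ² = 148 and t = 32, so σ² + t² = 1172.
Cantelli's bound: 148/1172 = 0.1263.

0.1263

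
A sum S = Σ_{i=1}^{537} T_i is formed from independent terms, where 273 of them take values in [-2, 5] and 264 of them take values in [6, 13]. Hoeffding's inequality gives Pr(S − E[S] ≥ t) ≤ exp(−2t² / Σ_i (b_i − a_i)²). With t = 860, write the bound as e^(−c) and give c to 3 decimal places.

Σ(b_i − a_i)² = 273·7² + 264·7² = 26313.
c = 2t² / 26313 = 2·860² / 26313 = 56.2156.

56.216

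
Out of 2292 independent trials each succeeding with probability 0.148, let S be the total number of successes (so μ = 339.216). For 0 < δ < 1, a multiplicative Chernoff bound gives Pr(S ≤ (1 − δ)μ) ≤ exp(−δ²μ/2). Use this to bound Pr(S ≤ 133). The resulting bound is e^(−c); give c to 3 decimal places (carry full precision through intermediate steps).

Write 133 = (1 − δ)μ, so δ = 1 − 133/339.216 = 0.6079194…
Then the exponent is δ²μ/2 = (μ − 133)²/(2μ) = 62.681357.

62.681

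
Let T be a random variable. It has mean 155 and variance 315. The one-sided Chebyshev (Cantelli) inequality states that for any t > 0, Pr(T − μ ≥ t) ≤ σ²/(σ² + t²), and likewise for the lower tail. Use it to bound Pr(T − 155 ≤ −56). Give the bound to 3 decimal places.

0.091

Here σ² = 315 and t = 56, so σ² + t² = 3451.
Cantelli's bound: 315/3451 = 0.0913.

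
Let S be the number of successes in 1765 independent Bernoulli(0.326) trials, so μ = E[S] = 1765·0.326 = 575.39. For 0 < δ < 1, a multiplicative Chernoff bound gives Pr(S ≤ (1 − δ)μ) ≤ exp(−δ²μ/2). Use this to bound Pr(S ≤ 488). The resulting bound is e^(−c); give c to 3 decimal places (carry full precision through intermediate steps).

Write 488 = (1 − δ)μ, so δ = 1 − 488/575.39 = 0.1518796…
Then the exponent is δ²μ/2 = (μ − 488)²/(2μ) = 6.636379.

6.636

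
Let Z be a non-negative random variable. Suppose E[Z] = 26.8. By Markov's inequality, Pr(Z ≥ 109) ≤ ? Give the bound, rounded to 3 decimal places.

Markov's inequality: for a non-negative random variable, Pr(Z ≥ a) ≤ E[Z]/a.
Here E[Z] = 26.8 and a = 109, so the bound is 26.8/109 = 0.2459.

0.246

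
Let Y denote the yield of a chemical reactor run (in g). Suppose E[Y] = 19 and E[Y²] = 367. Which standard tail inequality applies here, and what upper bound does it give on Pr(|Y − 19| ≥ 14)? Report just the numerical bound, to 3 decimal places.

The first two moments determine the variance, so Chebyshev's inequality is the sharpest standard bound available.
Var(Y) = E[Y²] − (E[Y])² = 367 − 361 = 6.
Chebyshev's inequality: Pr(|Y − μ| ≥ t) ≤ Var(Y)/t² = 6/196 = 0.0306.

0.031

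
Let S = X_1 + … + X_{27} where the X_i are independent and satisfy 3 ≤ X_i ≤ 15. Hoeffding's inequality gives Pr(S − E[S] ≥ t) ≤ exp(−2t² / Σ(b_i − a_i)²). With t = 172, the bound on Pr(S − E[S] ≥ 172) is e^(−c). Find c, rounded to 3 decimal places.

15.218

Σ(b_i − a_i)² = 27·(12)² = 3888.
c = 2t²/3888 = 2·172²/3888 = 15.2181.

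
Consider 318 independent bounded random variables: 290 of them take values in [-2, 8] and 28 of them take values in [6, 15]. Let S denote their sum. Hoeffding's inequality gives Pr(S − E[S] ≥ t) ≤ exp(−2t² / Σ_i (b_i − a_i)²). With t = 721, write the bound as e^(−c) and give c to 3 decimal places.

Σ(b_i − a_i)² = 290·10² + 28·9² = 31268.
c = 2t² / 31268 = 2·721² / 31268 = 33.2507.

33.251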